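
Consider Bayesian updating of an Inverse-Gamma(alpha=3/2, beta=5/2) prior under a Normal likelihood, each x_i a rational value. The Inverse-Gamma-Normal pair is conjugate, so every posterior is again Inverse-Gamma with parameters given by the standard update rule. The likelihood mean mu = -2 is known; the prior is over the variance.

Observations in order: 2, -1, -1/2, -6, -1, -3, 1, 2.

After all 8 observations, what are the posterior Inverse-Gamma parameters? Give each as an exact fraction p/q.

obs 1: x=2 → posterior Inverse-Gamma(2, 21/2)
obs 2: x=-1 → posterior Inverse-Gamma(5/2, 11)
obs 3: x=-1/2 → posterior Inverse-Gamma(3, 97/8)
obs 4: x=-6 → posterior Inverse-Gamma(7/2, 161/8)
obs 5: x=-1 → posterior Inverse-Gamma(4, 165/8)
obs 6: x=-3 → posterior Inverse-Gamma(9/2, 169/8)
obs 7: x=1 → posterior Inverse-Gamma(5, 205/8)
obs 8: x=2 → posterior Inverse-Gamma(11/2, 269/8)

alpha=11/2, beta=269/8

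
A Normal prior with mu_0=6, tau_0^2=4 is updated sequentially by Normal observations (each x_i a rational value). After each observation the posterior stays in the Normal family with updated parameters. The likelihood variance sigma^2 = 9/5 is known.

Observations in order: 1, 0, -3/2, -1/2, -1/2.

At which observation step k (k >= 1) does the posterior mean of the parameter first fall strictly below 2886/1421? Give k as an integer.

obs 1: x=1 → posterior Normal(74/29, 36/29)
obs 2: x=0 → posterior Normal(74/49, 36/49)
obs 3: x=-3/2 → posterior Normal(44/69, 12/23)
obs 4: x=-1/2 → posterior Normal(34/89, 36/89)
obs 5: x=-1/2 → posterior Normal(24/109, 36/109)

k = 2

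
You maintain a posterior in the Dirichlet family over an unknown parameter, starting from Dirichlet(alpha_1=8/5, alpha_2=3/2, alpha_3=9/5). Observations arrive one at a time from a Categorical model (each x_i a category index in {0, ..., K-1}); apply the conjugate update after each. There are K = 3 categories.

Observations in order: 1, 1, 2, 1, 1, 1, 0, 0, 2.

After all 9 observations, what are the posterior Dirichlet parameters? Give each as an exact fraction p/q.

obs 1: x=1 → posterior Dirichlet(8/5, 5/2, 9/5)
obs 2: x=1 → posterior Dirichlet(8/5, 7/2, 9/5)
obs 3: x=2 → posterior Dirichlet(8/5, 7/2, 14/5)
obs 4: x=1 → posterior Dirichlet(8/5, 9/2, 14/5)
obs 5: x=1 → posterior Dirichlet(8/5, 11/2, 14/5)
obs 6: x=1 → posterior Dirichlet(8/5, 13/2, 14/5)
obs 7: x=0 → posterior Dirichlet(13/5, 13/2, 14/5)
obs 8: x=0 → posterior Dirichlet(18/5, 13/2, 14/5)
obs 9: x=2 → posterior Dirichlet(18/5, 13/2, 19/5)

alpha_1=18/5, alpha_2=13/2, alpha_3=19/5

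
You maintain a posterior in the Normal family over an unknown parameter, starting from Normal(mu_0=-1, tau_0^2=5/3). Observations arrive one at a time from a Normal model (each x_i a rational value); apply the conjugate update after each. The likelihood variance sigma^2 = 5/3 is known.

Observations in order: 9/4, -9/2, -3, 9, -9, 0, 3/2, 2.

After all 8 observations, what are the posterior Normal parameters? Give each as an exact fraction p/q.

obs 1: x=9/4 → posterior Normal(5/8, 5/6)
obs 2: x=-9/2 → posterior Normal(-13/12, 5/9)
obs 3: x=-3 → posterior Normal(-25/16, 5/12)
obs 4: x=9 → posterior Normal(11/20, 1/3)
obs 5: x=-9 → posterior Normal(-25/24, 5/18)
obs 6: x=0 → posterior Normal(-25/28, 5/21)
obs 7: x=3/2 → posterior Normal(-19/32, 5/24)
obs 8: x=2 → posterior Normal(-11/36, 5/27)

mu_0=-11/36, tau_0^2=5/27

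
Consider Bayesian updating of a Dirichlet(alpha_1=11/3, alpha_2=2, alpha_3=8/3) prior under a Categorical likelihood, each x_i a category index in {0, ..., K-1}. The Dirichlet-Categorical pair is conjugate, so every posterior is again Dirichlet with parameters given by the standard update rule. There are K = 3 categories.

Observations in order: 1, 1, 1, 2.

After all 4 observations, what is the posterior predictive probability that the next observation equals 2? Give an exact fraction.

11/37

obs 1: x=1 → posterior Dirichlet(11/3, 3, 8/3)
obs 2: x=1 → posterior Dirichlet(11/3, 4, 8/3)
obs 3: x=1 → posterior Dirichlet(11/3, 5, 8/3)
obs 4: x=2 → posterior Dirichlet(11/3, 5, 11/3)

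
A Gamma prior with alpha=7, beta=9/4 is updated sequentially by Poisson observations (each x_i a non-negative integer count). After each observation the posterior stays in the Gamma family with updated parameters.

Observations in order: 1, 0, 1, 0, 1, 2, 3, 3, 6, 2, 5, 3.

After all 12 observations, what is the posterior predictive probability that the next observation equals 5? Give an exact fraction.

obs 1: x=1 → posterior Gamma(8, 13/4)
obs 2: x=0 → posterior Gamma(8, 17/4)
obs 3: x=1 → posterior Gamma(9, 21/4)
obs 4: x=0 → posterior Gamma(9, 25/4)
obs 5: x=1 → posterior Gamma(10, 29/4)
obs 6: x=2 → posterior Gamma(12, 33/4)
obs 7: x=3 → posterior Gamma(15, 37/4)
obs 8: x=3 → posterior Gamma(18, 41/4)
obs 9: x=6 → posterior Gamma(24, 45/4)
obs 10: x=2 → posterior Gamma(26, 49/4)
obs 11: x=5 → posterior Gamma(31, 53/4)
obs 12: x=3 → posterior Gamma(34, 57/4)

257453373138495982810483269168562820812695417955399291768881964603392/4244861897142842325845994363322721652637918676158764075736824400853941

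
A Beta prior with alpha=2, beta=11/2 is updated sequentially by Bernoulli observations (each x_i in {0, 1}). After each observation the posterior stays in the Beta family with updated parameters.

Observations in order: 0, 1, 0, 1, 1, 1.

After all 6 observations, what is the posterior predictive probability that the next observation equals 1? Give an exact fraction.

4/9

obs 1: x=0 → posterior Beta(2, 13/2)
obs 2: x=1 → posterior Beta(3, 13/2)
obs 3: x=0 → posterior Beta(3, 15/2)
obs 4: x=1 → posterior Beta(4, 15/2)
obs 5: x=1 → posterior Beta(5, 15/2)
obs 6: x=1 → posterior Beta(6, 15/2)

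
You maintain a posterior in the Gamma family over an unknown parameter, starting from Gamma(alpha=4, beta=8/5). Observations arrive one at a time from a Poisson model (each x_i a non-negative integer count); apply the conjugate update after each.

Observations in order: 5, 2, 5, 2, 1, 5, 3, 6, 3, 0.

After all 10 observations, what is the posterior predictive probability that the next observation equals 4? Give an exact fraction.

obs 1: x=5 → posterior Gamma(9, 13/5)
obs 2: x=2 → posterior Gamma(11, 18/5)
obs 3: x=5 → posterior Gamma(16, 23/5)
obs 4: x=2 → posterior Gamma(18, 28/5)
obs 5: x=1 → posterior Gamma(19, 33/5)
obs 6: x=5 → posterior Gamma(24, 38/5)
obs 7: x=3 → posterior Gamma(27, 43/5)
obs 8: x=6 → posterior Gamma(33, 48/5)
obs 9: x=3 → posterior Gamma(36, 53/5)
obs 10: x=0 → posterior Gamma(36, 58/5)

17385471081307437110699815823802768094356770249890784230242506506240000/104563345180941934853186572017959754493963046886617148677612874064991289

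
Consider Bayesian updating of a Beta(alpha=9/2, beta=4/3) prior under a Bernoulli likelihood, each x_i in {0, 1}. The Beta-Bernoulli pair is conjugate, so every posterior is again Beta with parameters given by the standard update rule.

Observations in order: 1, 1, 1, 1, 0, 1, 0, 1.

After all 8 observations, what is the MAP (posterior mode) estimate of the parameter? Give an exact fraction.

57/71

obs 1: x=1 → posterior Beta(11/2, 4/3)
obs 2: x=1 → posterior Beta(13/2, 4/3)
obs 3: x=1 → posterior Beta(15/2, 4/3)
obs 4: x=1 → posterior Beta(17/2, 4/3)
obs 5: x=0 → posterior Beta(17/2, 7/3)
obs 6: x=1 → posterior Beta(19/2, 7/3)
obs 7: x=0 → posterior Beta(19/2, 10/3)
obs 8: x=1 → posterior Beta(21/2, 10/3)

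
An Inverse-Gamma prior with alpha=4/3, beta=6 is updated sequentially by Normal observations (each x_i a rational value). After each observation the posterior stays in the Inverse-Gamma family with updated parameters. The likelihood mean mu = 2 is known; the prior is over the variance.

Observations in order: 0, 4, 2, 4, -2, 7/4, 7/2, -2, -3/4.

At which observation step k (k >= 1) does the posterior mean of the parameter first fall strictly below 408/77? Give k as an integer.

k = 4

obs 1: x=0 → posterior Inverse-Gamma(11/6, 8)
obs 2: x=4 → posterior Inverse-Gamma(7/3, 10)
obs 3: x=2 → posterior Inverse-Gamma(17/6, 10)
obs 4: x=4 → posterior Inverse-Gamma(10/3, 12)
obs 5: x=-2 → posterior Inverse-Gamma(23/6, 20)
obs 6: x=7/4 → posterior Inverse-Gamma(13/3, 641/32)
obs 7: x=7/2 → posterior Inverse-Gamma(29/6, 677/32)
obs 8: x=-2 → posterior Inverse-Gamma(16/3, 933/32)
obs 9: x=-3/4 → posterior Inverse-Gamma(35/6, 527/16)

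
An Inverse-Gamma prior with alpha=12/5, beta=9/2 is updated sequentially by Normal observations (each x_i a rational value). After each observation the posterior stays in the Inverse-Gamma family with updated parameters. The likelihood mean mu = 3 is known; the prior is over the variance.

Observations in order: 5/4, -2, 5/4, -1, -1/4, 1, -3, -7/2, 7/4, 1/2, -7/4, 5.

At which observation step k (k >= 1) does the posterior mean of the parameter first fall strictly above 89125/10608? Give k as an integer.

k = 5

obs 1: x=5/4 → posterior Inverse-Gamma(29/10, 193/32)
obs 2: x=-2 → posterior Inverse-Gamma(17/5, 593/32)
obs 3: x=5/4 → posterior Inverse-Gamma(39/10, 321/16)
obs 4: x=-1 → posterior Inverse-Gamma(22/5, 449/16)
obs 5: x=-1/4 → posterior Inverse-Gamma(49/10, 1067/32)
obs 6: x=1 → posterior Inverse-Gamma(27/5, 1131/32)
obs 7: x=-3 → posterior Inverse-Gamma(59/10, 1707/32)
obs 8: x=-7/2 → posterior Inverse-Gamma(32/5, 2383/32)
obs 9: x=7/4 → posterior Inverse-Gamma(69/10, 301/4)
obs 10: x=1/2 → posterior Inverse-Gamma(37/5, 627/8)
obs 11: x=-7/4 → posterior Inverse-Gamma(79/10, 2869/32)
obs 12: x=5 → posterior Inverse-Gamma(42/5, 2933/32)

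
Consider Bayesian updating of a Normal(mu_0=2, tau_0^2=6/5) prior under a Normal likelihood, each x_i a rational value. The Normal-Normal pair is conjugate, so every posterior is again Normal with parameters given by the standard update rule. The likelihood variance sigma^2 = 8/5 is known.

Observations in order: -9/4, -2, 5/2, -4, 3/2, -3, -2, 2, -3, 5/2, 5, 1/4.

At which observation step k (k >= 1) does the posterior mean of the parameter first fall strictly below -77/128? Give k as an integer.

k = 6

obs 1: x=-9/4 → posterior Normal(5/28, 24/35)
obs 2: x=-2 → posterior Normal(-19/40, 12/25)
obs 3: x=5/2 → posterior Normal(11/52, 24/65)
obs 4: x=-4 → posterior Normal(-37/64, 3/10)
obs 5: x=3/2 → posterior Normal(-1/4, 24/95)
obs 6: x=-3 → posterior Normal(-5/8, 12/55)
obs 7: x=-2 → posterior Normal(-79/100, 24/125)
obs 8: x=2 → posterior Normal(-55/112, 6/35)
obs 9: x=-3 → posterior Normal(-91/124, 24/155)
obs 10: x=5/2 → posterior Normal(-61/136, 12/85)
obs 11: x=5 → posterior Normal(-1/148, 24/185)
obs 12: x=1/4 → posterior Normal(1/80, 3/25)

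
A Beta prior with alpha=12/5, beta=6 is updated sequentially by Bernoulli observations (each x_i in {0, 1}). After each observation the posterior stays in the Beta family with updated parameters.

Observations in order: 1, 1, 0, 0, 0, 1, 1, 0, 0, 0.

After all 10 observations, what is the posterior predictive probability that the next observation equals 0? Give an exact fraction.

obs 1: x=1 → posterior Beta(17/5, 6)
obs 2: x=1 → posterior Beta(22/5, 6)
obs 3: x=0 → posterior Beta(22/5, 7)
obs 4: x=0 → posterior Beta(22/5, 8)
obs 5: x=0 → posterior Beta(22/5, 9)
obs 6: x=1 → posterior Beta(27/5, 9)
obs 7: x=1 → posterior Beta(32/5, 9)
obs 8: x=0 → posterior Beta(32/5, 10)
obs 9: x=0 → posterior Beta(32/5, 11)
obs 10: x=0 → posterior Beta(32/5, 12)

15/23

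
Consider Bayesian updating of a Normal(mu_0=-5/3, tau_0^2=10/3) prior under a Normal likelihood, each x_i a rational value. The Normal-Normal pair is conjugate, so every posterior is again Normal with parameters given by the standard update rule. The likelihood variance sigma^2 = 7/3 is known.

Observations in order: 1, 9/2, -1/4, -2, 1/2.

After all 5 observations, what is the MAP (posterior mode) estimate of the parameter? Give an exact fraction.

obs 1: x=1 → posterior Normal(-5/51, 70/51)
obs 2: x=9/2 → posterior Normal(130/81, 70/81)
obs 3: x=-1/4 → posterior Normal(245/222, 70/111)
obs 4: x=-2 → posterior Normal(125/282, 70/141)
obs 5: x=1/2 → posterior Normal(155/342, 70/171)

155/342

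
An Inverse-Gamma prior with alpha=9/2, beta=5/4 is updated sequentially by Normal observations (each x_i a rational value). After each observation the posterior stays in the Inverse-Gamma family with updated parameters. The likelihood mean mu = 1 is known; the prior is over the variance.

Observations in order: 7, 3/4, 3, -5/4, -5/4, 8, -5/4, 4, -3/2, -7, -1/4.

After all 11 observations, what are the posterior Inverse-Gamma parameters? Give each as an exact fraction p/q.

obs 1: x=7 → posterior Inverse-Gamma(5, 77/4)
obs 2: x=3/4 → posterior Inverse-Gamma(11/2, 617/32)
obs 3: x=3 → posterior Inverse-Gamma(6, 681/32)
obs 4: x=-5/4 → posterior Inverse-Gamma(13/2, 381/16)
obs 5: x=-5/4 → posterior Inverse-Gamma(7, 843/32)
obs 6: x=8 → posterior Inverse-Gamma(15/2, 1627/32)
obs 7: x=-5/4 → posterior Inverse-Gamma(8, 427/8)
obs 8: x=4 → posterior Inverse-Gamma(17/2, 463/8)
obs 9: x=-3/2 → posterior Inverse-Gamma(9, 61)
obs 10: x=-7 → posterior Inverse-Gamma(19/2, 93)
obs 11: x=-1/4 → posterior Inverse-Gamma(10, 3001/32)

alpha=10, beta=3001/32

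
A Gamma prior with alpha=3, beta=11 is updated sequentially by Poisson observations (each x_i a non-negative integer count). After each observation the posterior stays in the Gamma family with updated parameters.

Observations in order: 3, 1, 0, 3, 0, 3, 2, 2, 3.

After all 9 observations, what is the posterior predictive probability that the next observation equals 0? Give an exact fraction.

obs 1: x=3 → posterior Gamma(6, 12)
obs 2: x=1 → posterior Gamma(7, 13)
obs 3: x=0 → posterior Gamma(7, 14)
obs 4: x=3 → posterior Gamma(10, 15)
obs 5: x=0 → posterior Gamma(10, 16)
obs 6: x=3 → posterior Gamma(13, 17)
obs 7: x=2 → posterior Gamma(15, 18)
obs 8: x=2 → posterior Gamma(17, 19)
obs 9: x=3 → posterior Gamma(20, 20)

104857600000000000000000000/278218429446951548637196401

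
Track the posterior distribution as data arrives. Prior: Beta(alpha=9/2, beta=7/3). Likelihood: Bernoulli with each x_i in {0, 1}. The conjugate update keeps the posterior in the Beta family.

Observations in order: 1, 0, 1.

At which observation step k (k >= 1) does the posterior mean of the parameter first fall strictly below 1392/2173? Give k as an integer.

k = 2

obs 1: x=1 → posterior Beta(11/2, 7/3)
obs 2: x=0 → posterior Beta(11/2, 10/3)
obs 3: x=1 → posterior Beta(13/2, 10/3)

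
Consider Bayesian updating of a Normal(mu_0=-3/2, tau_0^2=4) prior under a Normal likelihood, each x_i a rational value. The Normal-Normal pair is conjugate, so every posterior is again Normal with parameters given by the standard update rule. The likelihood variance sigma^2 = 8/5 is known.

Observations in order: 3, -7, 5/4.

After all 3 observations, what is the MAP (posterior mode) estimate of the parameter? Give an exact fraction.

obs 1: x=3 → posterior Normal(12/7, 8/7)
obs 2: x=-7 → posterior Normal(-23/12, 2/3)
obs 3: x=5/4 → posterior Normal(-67/68, 8/17)

-67/68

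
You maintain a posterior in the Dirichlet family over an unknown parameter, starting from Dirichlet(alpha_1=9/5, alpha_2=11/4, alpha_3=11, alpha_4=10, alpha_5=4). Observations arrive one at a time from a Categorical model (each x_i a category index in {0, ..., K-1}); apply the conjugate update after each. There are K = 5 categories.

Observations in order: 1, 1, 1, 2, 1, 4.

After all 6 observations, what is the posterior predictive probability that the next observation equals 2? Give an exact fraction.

obs 1: x=1 → posterior Dirichlet(9/5, 15/4, 11, 10, 4)
obs 2: x=1 → posterior Dirichlet(9/5, 19/4, 11, 10, 4)
obs 3: x=1 → posterior Dirichlet(9/5, 23/4, 11, 10, 4)
obs 4: x=2 → posterior Dirichlet(9/5, 23/4, 12, 10, 4)
obs 5: x=1 → posterior Dirichlet(9/5, 27/4, 12, 10, 4)
obs 6: x=4 → posterior Dirichlet(9/5, 27/4, 12, 10, 5)

80/237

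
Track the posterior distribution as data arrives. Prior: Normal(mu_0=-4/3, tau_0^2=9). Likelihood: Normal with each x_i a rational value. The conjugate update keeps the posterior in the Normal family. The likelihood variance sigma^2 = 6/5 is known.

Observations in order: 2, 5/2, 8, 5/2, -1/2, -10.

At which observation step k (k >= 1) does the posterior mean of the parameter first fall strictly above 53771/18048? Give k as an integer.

obs 1: x=2 → posterior Normal(82/51, 18/17)
obs 2: x=5/2 → posterior Normal(389/192, 9/16)
obs 3: x=8 → posterior Normal(1109/282, 18/47)
obs 4: x=5/2 → posterior Normal(667/186, 9/31)
obs 5: x=-1/2 → posterior Normal(1289/462, 18/77)
obs 6: x=-10 → posterior Normal(389/552, 9/46)

k = 3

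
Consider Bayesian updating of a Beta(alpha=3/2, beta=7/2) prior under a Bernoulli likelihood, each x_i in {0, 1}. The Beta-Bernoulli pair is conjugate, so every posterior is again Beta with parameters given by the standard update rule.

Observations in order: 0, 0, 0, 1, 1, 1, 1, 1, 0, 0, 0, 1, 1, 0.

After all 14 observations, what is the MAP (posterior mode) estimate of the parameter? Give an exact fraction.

15/34

obs 1: x=0 → posterior Beta(3/2, 9/2)
obs 2: x=0 → posterior Beta(3/2, 11/2)
obs 3: x=0 → posterior Beta(3/2, 13/2)
obs 4: x=1 → posterior Beta(5/2, 13/2)
obs 5: x=1 → posterior Beta(7/2, 13/2)
obs 6: x=1 → posterior Beta(9/2, 13/2)
obs 7: x=1 → posterior Beta(11/2, 13/2)
obs 8: x=1 → posterior Beta(13/2, 13/2)
obs 9: x=0 → posterior Beta(13/2, 15/2)
obs 10: x=0 → posterior Beta(13/2, 17/2)
obs 11: x=0 → posterior Beta(13/2, 19/2)
obs 12: x=1 → posterior Beta(15/2, 19/2)
obs 13: x=1 → posterior Beta(17/2, 19/2)
obs 14: x=0 → posterior Beta(17/2, 21/2)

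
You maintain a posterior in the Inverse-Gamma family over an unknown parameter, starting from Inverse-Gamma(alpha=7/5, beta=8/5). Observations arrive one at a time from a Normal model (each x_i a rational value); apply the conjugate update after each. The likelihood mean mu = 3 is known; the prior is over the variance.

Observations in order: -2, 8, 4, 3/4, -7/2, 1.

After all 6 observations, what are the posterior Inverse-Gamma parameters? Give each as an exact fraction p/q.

obs 1: x=-2 → posterior Inverse-Gamma(19/10, 141/10)
obs 2: x=8 → posterior Inverse-Gamma(12/5, 133/5)
obs 3: x=4 → posterior Inverse-Gamma(29/10, 271/10)
obs 4: x=3/4 → posterior Inverse-Gamma(17/5, 4741/160)
obs 5: x=-7/2 → posterior Inverse-Gamma(39/10, 8121/160)
obs 6: x=1 → posterior Inverse-Gamma(22/5, 8441/160)

alpha=22/5, beta=8441/160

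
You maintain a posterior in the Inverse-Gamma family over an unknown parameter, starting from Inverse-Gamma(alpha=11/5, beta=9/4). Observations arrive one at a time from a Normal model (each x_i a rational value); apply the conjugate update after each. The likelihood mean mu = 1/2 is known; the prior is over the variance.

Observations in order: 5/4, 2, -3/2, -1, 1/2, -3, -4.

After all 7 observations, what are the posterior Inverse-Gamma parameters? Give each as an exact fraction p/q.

alpha=57/10, beta=737/32

obs 1: x=5/4 → posterior Inverse-Gamma(27/10, 81/32)
obs 2: x=2 → posterior Inverse-Gamma(16/5, 117/32)
obs 3: x=-3/2 → posterior Inverse-Gamma(37/10, 181/32)
obs 4: x=-1 → posterior Inverse-Gamma(21/5, 217/32)
obs 5: x=1/2 → posterior Inverse-Gamma(47/10, 217/32)
obs 6: x=-3 → posterior Inverse-Gamma(26/5, 413/32)
obs 7: x=-4 → posterior Inverse-Gamma(57/10, 737/32)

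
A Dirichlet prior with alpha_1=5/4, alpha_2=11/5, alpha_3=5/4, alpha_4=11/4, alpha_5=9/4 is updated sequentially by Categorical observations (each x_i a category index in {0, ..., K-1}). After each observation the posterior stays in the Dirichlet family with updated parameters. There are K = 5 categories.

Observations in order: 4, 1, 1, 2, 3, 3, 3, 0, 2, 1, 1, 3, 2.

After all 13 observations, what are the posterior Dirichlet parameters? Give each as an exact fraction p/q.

obs 1: x=4 → posterior Dirichlet(5/4, 11/5, 5/4, 11/4, 13/4)
obs 2: x=1 → posterior Dirichlet(5/4, 16/5, 5/4, 11/4, 13/4)
obs 3: x=1 → posterior Dirichlet(5/4, 21/5, 5/4, 11/4, 13/4)
obs 4: x=2 → posterior Dirichlet(5/4, 21/5, 9/4, 11/4, 13/4)
obs 5: x=3 → posterior Dirichlet(5/4, 21/5, 9/4, 15/4, 13/4)
obs 6: x=3 → posterior Dirichlet(5/4, 21/5, 9/4, 19/4, 13/4)
obs 7: x=3 → posterior Dirichlet(5/4, 21/5, 9/4, 23/4, 13/4)
obs 8: x=0 → posterior Dirichlet(9/4, 21/5, 9/4, 23/4, 13/4)
obs 9: x=2 → posterior Dirichlet(9/4, 21/5, 13/4, 23/4, 13/4)
obs 10: x=1 → posterior Dirichlet(9/4, 26/5, 13/4, 23/4, 13/4)
obs 11: x=1 → posterior Dirichlet(9/4, 31/5, 13/4, 23/4, 13/4)
obs 12: x=3 → posterior Dirichlet(9/4, 31/5, 13/4, 27/4, 13/4)
obs 13: x=2 → posterior Dirichlet(9/4, 31/5, 17/4, 27/4, 13/4)

alpha_1=9/4, alpha_2=31/5, alpha_3=17/4, alpha_4=27/4, alpha_5=13/4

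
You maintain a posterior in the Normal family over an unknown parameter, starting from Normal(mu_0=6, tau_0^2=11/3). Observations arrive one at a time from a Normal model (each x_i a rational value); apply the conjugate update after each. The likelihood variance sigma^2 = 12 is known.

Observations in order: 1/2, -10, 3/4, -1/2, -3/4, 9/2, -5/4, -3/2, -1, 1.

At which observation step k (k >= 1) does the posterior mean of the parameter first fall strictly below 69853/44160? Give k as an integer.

obs 1: x=1/2 → posterior Normal(443/94, 132/47)
obs 2: x=-10 → posterior Normal(223/116, 66/29)
obs 3: x=3/4 → posterior Normal(479/276, 44/23)
obs 4: x=-1/2 → posterior Normal(457/320, 33/20)
obs 5: x=-3/4 → posterior Normal(106/91, 132/91)
obs 6: x=9/2 → posterior Normal(311/204, 22/17)
obs 7: x=-5/4 → posterior Normal(567/452, 132/113)
obs 8: x=-3/2 → posterior Normal(501/496, 33/31)
obs 9: x=-1 → posterior Normal(457/540, 44/45)
obs 10: x=1 → posterior Normal(501/584, 66/73)

k = 4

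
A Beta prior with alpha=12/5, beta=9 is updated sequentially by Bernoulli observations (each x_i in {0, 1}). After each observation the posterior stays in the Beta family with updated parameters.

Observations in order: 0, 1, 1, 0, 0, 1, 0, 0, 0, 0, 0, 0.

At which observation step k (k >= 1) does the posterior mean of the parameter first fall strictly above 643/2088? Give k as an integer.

k = 6

obs 1: x=0 → posterior Beta(12/5, 10)
obs 2: x=1 → posterior Beta(17/5, 10)
obs 3: x=1 → posterior Beta(22/5, 10)
obs 4: x=0 → posterior Beta(22/5, 11)
obs 5: x=0 → posterior Beta(22/5, 12)
obs 6: x=1 → posterior Beta(27/5, 12)
obs 7: x=0 → posterior Beta(27/5, 13)
obs 8: x=0 → posterior Beta(27/5, 14)
obs 9: x=0 → posterior Beta(27/5, 15)
obs 10: x=0 → posterior Beta(27/5, 16)
obs 11: x=0 → posterior Beta(27/5, 17)
obs 12: x=0 → posterior Beta(27/5, 18)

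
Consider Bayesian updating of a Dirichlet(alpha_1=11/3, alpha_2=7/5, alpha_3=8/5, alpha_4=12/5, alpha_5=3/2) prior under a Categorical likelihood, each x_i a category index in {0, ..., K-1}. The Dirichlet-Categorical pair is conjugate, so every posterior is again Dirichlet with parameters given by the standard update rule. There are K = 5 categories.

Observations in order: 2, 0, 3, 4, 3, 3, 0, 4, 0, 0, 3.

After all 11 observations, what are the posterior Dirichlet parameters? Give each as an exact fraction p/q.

alpha_1=23/3, alpha_2=7/5, alpha_3=13/5, alpha_4=32/5, alpha_5=7/2

obs 1: x=2 → posterior Dirichlet(11/3, 7/5, 13/5, 12/5, 3/2)
obs 2: x=0 → posterior Dirichlet(14/3, 7/5, 13/5, 12/5, 3/2)
obs 3: x=3 → posterior Dirichlet(14/3, 7/5, 13/5, 17/5, 3/2)
obs 4: x=4 → posterior Dirichlet(14/3, 7/5, 13/5, 17/5, 5/2)
obs 5: x=3 → posterior Dirichlet(14/3, 7/5, 13/5, 22/5, 5/2)
obs 6: x=3 → posterior Dirichlet(14/3, 7/5, 13/5, 27/5, 5/2)
obs 7: x=0 → posterior Dirichlet(17/3, 7/5, 13/5, 27/5, 5/2)
obs 8: x=4 → posterior Dirichlet(17/3, 7/5, 13/5, 27/5, 7/2)
obs 9: x=0 → posterior Dirichlet(20/3, 7/5, 13/5, 27/5, 7/2)
obs 10: x=0 → posterior Dirichlet(23/3, 7/5, 13/5, 27/5, 7/2)
obs 11: x=3 → posterior Dirichlet(23/3, 7/5, 13/5, 32/5, 7/2)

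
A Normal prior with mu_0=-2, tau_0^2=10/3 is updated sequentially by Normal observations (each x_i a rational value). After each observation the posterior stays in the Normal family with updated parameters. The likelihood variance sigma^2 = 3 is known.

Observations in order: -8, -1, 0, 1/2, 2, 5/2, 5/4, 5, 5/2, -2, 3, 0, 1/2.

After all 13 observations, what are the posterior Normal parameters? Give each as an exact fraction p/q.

obs 1: x=-8 → posterior Normal(-98/19, 30/19)
obs 2: x=-1 → posterior Normal(-108/29, 30/29)
obs 3: x=0 → posterior Normal(-36/13, 10/13)
obs 4: x=1/2 → posterior Normal(-103/49, 30/49)
obs 5: x=2 → posterior Normal(-83/59, 30/59)
obs 6: x=5/2 → posterior Normal(-58/69, 10/23)
obs 7: x=5/4 → posterior Normal(-91/158, 30/79)
obs 8: x=5 → posterior Normal(9/178, 30/89)
obs 9: x=5/2 → posterior Normal(59/198, 10/33)
obs 10: x=-2 → posterior Normal(19/218, 30/109)
obs 11: x=3 → posterior Normal(79/238, 30/119)
obs 12: x=0 → posterior Normal(79/258, 10/43)
obs 13: x=1/2 → posterior Normal(89/278, 30/139)

mu_0=89/278, tau_0^2=30/139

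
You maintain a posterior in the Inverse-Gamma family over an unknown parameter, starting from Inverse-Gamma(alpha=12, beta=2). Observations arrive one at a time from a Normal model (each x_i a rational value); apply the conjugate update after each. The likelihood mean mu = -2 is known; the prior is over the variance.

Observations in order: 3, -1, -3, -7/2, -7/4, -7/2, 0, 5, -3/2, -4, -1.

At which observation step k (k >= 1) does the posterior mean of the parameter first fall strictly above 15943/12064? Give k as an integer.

k = 7

obs 1: x=3 → posterior Inverse-Gamma(25/2, 29/2)
obs 2: x=-1 → posterior Inverse-Gamma(13, 15)
obs 3: x=-3 → posterior Inverse-Gamma(27/2, 31/2)
obs 4: x=-7/2 → posterior Inverse-Gamma(14, 133/8)
obs 5: x=-7/4 → posterior Inverse-Gamma(29/2, 533/32)
obs 6: x=-7/2 → posterior Inverse-Gamma(15, 569/32)
obs 7: x=0 → posterior Inverse-Gamma(31/2, 633/32)
obs 8: x=5 → posterior Inverse-Gamma(16, 1417/32)
obs 9: x=-3/2 → posterior Inverse-Gamma(33/2, 1421/32)
obs 10: x=-4 → posterior Inverse-Gamma(17, 1485/32)
obs 11: x=-1 → posterior Inverse-Gamma(35/2, 1501/32)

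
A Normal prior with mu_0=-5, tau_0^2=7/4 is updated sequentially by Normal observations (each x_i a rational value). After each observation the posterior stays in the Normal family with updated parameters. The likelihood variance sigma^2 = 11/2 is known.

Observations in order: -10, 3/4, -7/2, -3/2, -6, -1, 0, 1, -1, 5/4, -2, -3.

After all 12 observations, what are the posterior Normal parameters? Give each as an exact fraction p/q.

mu_0=-285/106, tau_0^2=77/212

obs 1: x=-10 → posterior Normal(-180/29, 77/58)
obs 2: x=3/4 → posterior Normal(-233/48, 77/72)
obs 3: x=-7/2 → posterior Normal(-797/172, 77/86)
obs 4: x=-3/2 → posterior Normal(-839/200, 77/100)
obs 5: x=-6 → posterior Normal(-53/12, 77/114)
obs 6: x=-1 → posterior Normal(-1035/256, 77/128)
obs 7: x=0 → posterior Normal(-1035/284, 77/142)
obs 8: x=1 → posterior Normal(-1007/312, 77/156)
obs 9: x=-1 → posterior Normal(-207/68, 77/170)
obs 10: x=5/4 → posterior Normal(-125/46, 77/184)
obs 11: x=-2 → posterior Normal(-8/3, 7/18)
obs 12: x=-3 → posterior Normal(-285/106, 77/212)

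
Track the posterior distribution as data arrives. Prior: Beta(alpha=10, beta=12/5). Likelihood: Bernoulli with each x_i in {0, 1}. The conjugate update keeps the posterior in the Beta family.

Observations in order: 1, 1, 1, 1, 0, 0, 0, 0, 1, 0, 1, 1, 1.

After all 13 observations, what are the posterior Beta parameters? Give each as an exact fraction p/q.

alpha=18, beta=37/5

obs 1: x=1 → posterior Beta(11, 12/5)
obs 2: x=1 → posterior Beta(12, 12/5)
obs 3: x=1 → posterior Beta(13, 12/5)
obs 4: x=1 → posterior Beta(14, 12/5)
obs 5: x=0 → posterior Beta(14, 17/5)
obs 6: x=0 → posterior Beta(14, 22/5)
obs 7: x=0 → posterior Beta(14, 27/5)
obs 8: x=0 → posterior Beta(14, 32/5)
obs 9: x=1 → posterior Beta(15, 32/5)
obs 10: x=0 → posterior Beta(15, 37/5)
obs 11: x=1 → posterior Beta(16, 37/5)
obs 12: x=1 → posterior Beta(17, 37/5)
obs 13: x=1 → posterior Beta(18, 37/5)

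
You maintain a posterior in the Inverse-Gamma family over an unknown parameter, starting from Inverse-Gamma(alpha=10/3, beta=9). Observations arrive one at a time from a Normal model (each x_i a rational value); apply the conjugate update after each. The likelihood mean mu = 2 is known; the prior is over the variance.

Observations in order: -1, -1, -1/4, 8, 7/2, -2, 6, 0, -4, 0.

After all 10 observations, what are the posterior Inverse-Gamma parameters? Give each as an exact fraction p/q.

obs 1: x=-1 → posterior Inverse-Gamma(23/6, 27/2)
obs 2: x=-1 → posterior Inverse-Gamma(13/3, 18)
obs 3: x=-1/4 → posterior Inverse-Gamma(29/6, 657/32)
obs 4: x=8 → posterior Inverse-Gamma(16/3, 1233/32)
obs 5: x=7/2 → posterior Inverse-Gamma(35/6, 1269/32)
obs 6: x=-2 → posterior Inverse-Gamma(19/3, 1525/32)
obs 7: x=6 → posterior Inverse-Gamma(41/6, 1781/32)
obs 8: x=0 → posterior Inverse-Gamma(22/3, 1845/32)
obs 9: x=-4 → posterior Inverse-Gamma(47/6, 2421/32)
obs 10: x=0 → posterior Inverse-Gamma(25/3, 2485/32)

alpha=25/3, beta=2485/32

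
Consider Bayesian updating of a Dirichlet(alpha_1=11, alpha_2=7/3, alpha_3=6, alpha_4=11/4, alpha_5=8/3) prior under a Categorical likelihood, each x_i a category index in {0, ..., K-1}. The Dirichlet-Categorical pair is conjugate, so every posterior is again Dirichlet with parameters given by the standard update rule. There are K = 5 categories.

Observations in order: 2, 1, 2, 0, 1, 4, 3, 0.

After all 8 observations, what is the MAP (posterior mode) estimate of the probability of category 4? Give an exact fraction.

32/333

obs 1: x=2 → posterior Dirichlet(11, 7/3, 7, 11/4, 8/3)
obs 2: x=1 → posterior Dirichlet(11, 10/3, 7, 11/4, 8/3)
obs 3: x=2 → posterior Dirichlet(11, 10/3, 8, 11/4, 8/3)
obs 4: x=0 → posterior Dirichlet(12, 10/3, 8, 11/4, 8/3)
obs 5: x=1 → posterior Dirichlet(12, 13/3, 8, 11/4, 8/3)
obs 6: x=4 → posterior Dirichlet(12, 13/3, 8, 11/4, 11/3)
obs 7: x=3 → posterior Dirichlet(12, 13/3, 8, 15/4, 11/3)
obs 8: x=0 → posterior Dirichlet(13, 13/3, 8, 15/4, 11/3)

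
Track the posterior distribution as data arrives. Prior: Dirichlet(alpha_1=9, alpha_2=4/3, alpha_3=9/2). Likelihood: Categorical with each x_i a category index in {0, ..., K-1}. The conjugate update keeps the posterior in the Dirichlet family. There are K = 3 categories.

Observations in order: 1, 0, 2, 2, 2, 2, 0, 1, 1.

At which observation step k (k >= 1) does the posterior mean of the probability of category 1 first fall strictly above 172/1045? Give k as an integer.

k = 9

obs 1: x=1 → posterior Dirichlet(9, 7/3, 9/2)
obs 2: x=0 → posterior Dirichlet(10, 7/3, 9/2)
obs 3: x=2 → posterior Dirichlet(10, 7/3, 11/2)
obs 4: x=2 → posterior Dirichlet(10, 7/3, 13/2)
obs 5: x=2 → posterior Dirichlet(10, 7/3, 15/2)
obs 6: x=2 → posterior Dirichlet(10, 7/3, 17/2)
obs 7: x=0 → posterior Dirichlet(11, 7/3, 17/2)
obs 8: x=1 → posterior Dirichlet(11, 10/3, 17/2)
obs 9: x=1 → posterior Dirichlet(11, 13/3, 17/2)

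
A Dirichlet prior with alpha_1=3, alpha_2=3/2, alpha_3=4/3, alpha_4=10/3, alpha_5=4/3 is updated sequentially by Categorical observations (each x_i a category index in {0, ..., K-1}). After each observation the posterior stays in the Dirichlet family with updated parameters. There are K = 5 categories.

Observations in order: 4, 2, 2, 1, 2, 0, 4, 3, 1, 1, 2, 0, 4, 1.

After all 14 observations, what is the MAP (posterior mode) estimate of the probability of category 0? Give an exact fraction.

8/39

obs 1: x=4 → posterior Dirichlet(3, 3/2, 4/3, 10/3, 7/3)
obs 2: x=2 → posterior Dirichlet(3, 3/2, 7/3, 10/3, 7/3)
obs 3: x=2 → posterior Dirichlet(3, 3/2, 10/3, 10/3, 7/3)
obs 4: x=1 → posterior Dirichlet(3, 5/2, 10/3, 10/3, 7/3)
obs 5: x=2 → posterior Dirichlet(3, 5/2, 13/3, 10/3, 7/3)
obs 6: x=0 → posterior Dirichlet(4, 5/2, 13/3, 10/3, 7/3)
obs 7: x=4 → posterior Dirichlet(4, 5/2, 13/3, 10/3, 10/3)
obs 8: x=3 → posterior Dirichlet(4, 5/2, 13/3, 13/3, 10/3)
obs 9: x=1 → posterior Dirichlet(4, 7/2, 13/3, 13/3, 10/3)
obs 10: x=1 → posterior Dirichlet(4, 9/2, 13/3, 13/3, 10/3)
obs 11: x=2 → posterior Dirichlet(4, 9/2, 16/3, 13/3, 10/3)
obs 12: x=0 → posterior Dirichlet(5, 9/2, 16/3, 13/3, 10/3)
obs 13: x=4 → posterior Dirichlet(5, 9/2, 16/3, 13/3, 13/3)
obs 14: x=1 → posterior Dirichlet(5, 11/2, 16/3, 13/3, 13/3)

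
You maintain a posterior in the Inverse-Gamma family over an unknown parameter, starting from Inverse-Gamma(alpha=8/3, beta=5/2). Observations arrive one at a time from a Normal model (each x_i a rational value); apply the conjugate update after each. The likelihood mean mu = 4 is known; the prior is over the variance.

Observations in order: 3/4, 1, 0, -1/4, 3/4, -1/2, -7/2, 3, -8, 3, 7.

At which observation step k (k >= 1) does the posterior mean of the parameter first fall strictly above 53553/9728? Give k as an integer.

k = 3

obs 1: x=3/4 → posterior Inverse-Gamma(19/6, 249/32)
obs 2: x=1 → posterior Inverse-Gamma(11/3, 393/32)
obs 3: x=0 → posterior Inverse-Gamma(25/6, 649/32)
obs 4: x=-1/4 → posterior Inverse-Gamma(14/3, 469/16)
obs 5: x=3/4 → posterior Inverse-Gamma(31/6, 1107/32)
obs 6: x=-1/2 → posterior Inverse-Gamma(17/3, 1431/32)
obs 7: x=-7/2 → posterior Inverse-Gamma(37/6, 2331/32)
obs 8: x=3 → posterior Inverse-Gamma(20/3, 2347/32)
obs 9: x=-8 → posterior Inverse-Gamma(43/6, 4651/32)
obs 10: x=3 → posterior Inverse-Gamma(23/3, 4667/32)
obs 11: x=7 → posterior Inverse-Gamma(49/6, 4811/32)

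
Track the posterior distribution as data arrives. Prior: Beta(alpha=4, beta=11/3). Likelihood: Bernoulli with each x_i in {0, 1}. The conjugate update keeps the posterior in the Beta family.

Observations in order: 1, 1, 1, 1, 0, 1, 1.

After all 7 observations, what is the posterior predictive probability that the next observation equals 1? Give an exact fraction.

15/22

obs 1: x=1 → posterior Beta(5, 11/3)
obs 2: x=1 → posterior Beta(6, 11/3)
obs 3: x=1 → posterior Beta(7, 11/3)
obs 4: x=1 → posterior Beta(8, 11/3)
obs 5: x=0 → posterior Beta(8, 14/3)
obs 6: x=1 → posterior Beta(9, 14/3)
obs 7: x=1 → posterior Beta(10, 14/3)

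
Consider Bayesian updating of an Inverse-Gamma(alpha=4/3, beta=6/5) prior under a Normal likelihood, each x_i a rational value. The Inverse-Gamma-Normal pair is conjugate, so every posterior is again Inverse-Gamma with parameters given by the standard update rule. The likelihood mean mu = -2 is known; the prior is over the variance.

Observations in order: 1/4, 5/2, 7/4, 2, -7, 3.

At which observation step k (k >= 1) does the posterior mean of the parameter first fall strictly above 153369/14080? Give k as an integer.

k = 3

obs 1: x=1/4 → posterior Inverse-Gamma(11/6, 597/160)
obs 2: x=5/2 → posterior Inverse-Gamma(7/3, 2217/160)
obs 3: x=7/4 → posterior Inverse-Gamma(17/6, 1671/80)
obs 4: x=2 → posterior Inverse-Gamma(10/3, 2311/80)
obs 5: x=-7 → posterior Inverse-Gamma(23/6, 3311/80)
obs 6: x=3 → posterior Inverse-Gamma(13/3, 4311/80)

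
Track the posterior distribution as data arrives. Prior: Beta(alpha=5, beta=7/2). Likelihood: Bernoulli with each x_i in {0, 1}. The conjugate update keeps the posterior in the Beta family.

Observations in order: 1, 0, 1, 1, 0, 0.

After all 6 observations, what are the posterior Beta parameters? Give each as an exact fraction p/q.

obs 1: x=1 → posterior Beta(6, 7/2)
obs 2: x=0 → posterior Beta(6, 9/2)
obs 3: x=1 → posterior Beta(7, 9/2)
obs 4: x=1 → posterior Beta(8, 9/2)
obs 5: x=0 → posterior Beta(8, 11/2)
obs 6: x=0 → posterior Beta(8, 13/2)

alpha=8, beta=13/2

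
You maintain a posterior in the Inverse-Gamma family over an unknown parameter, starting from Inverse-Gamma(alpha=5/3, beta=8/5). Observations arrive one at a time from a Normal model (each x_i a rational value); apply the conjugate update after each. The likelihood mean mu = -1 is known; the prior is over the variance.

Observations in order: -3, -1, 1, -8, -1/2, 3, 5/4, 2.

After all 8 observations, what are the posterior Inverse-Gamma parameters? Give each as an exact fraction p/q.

obs 1: x=-3 → posterior Inverse-Gamma(13/6, 18/5)
obs 2: x=-1 → posterior Inverse-Gamma(8/3, 18/5)
obs 3: x=1 → posterior Inverse-Gamma(19/6, 28/5)
obs 4: x=-8 → posterior Inverse-Gamma(11/3, 301/10)
obs 5: x=-1/2 → posterior Inverse-Gamma(25/6, 1209/40)
obs 6: x=3 → posterior Inverse-Gamma(14/3, 1529/40)
obs 7: x=5/4 → posterior Inverse-Gamma(31/6, 6521/160)
obs 8: x=2 → posterior Inverse-Gamma(17/3, 7241/160)

alpha=17/3, beta=7241/160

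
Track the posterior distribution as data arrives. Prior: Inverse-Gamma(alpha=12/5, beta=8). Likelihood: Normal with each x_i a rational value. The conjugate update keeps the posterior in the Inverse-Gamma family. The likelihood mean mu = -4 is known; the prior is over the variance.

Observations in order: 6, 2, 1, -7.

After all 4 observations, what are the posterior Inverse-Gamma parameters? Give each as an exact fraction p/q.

alpha=22/5, beta=93

obs 1: x=6 → posterior Inverse-Gamma(29/10, 58)
obs 2: x=2 → posterior Inverse-Gamma(17/5, 76)
obs 3: x=1 → posterior Inverse-Gamma(39/10, 177/2)
obs 4: x=-7 → posterior Inverse-Gamma(22/5, 93)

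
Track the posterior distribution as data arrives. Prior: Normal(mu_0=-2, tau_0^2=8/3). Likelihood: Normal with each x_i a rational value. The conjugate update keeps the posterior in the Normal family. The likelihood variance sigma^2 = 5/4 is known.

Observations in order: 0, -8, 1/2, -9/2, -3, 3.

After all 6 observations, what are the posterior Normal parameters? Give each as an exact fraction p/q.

mu_0=-2, tau_0^2=40/207

obs 1: x=0 → posterior Normal(-30/47, 40/47)
obs 2: x=-8 → posterior Normal(-286/79, 40/79)
obs 3: x=1/2 → posterior Normal(-90/37, 40/111)
obs 4: x=-9/2 → posterior Normal(-414/143, 40/143)
obs 5: x=-3 → posterior Normal(-102/35, 8/35)
obs 6: x=3 → posterior Normal(-2, 40/207)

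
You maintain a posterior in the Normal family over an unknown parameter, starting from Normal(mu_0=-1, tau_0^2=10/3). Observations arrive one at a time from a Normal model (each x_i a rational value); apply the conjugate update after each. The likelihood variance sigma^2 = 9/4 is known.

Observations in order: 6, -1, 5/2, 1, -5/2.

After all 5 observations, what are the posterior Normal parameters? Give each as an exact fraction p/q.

mu_0=213/227, tau_0^2=90/227

obs 1: x=6 → posterior Normal(213/67, 90/67)
obs 2: x=-1 → posterior Normal(173/107, 90/107)
obs 3: x=5/2 → posterior Normal(13/7, 30/49)
obs 4: x=1 → posterior Normal(313/187, 90/187)
obs 5: x=-5/2 → posterior Normal(213/227, 90/227)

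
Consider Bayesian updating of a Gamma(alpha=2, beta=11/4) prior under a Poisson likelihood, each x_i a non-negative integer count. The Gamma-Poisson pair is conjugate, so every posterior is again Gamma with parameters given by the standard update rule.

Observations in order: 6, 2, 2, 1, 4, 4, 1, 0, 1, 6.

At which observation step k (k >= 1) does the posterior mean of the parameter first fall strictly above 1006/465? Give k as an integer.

obs 1: x=6 → posterior Gamma(8, 15/4)
obs 2: x=2 → posterior Gamma(10, 19/4)
obs 3: x=2 → posterior Gamma(12, 23/4)
obs 4: x=1 → posterior Gamma(13, 27/4)
obs 5: x=4 → posterior Gamma(17, 31/4)
obs 6: x=4 → posterior Gamma(21, 35/4)
obs 7: x=1 → posterior Gamma(22, 39/4)
obs 8: x=0 → posterior Gamma(22, 43/4)
obs 9: x=1 → posterior Gamma(23, 47/4)
obs 10: x=6 → posterior Gamma(29, 51/4)

k = 5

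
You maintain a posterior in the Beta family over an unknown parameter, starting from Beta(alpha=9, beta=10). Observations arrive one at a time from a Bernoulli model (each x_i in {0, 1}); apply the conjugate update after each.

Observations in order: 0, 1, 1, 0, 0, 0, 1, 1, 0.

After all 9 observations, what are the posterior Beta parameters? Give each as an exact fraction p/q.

alpha=13, beta=15

obs 1: x=0 → posterior Beta(9, 11)
obs 2: x=1 → posterior Beta(10, 11)
obs 3: x=1 → posterior Beta(11, 11)
obs 4: x=0 → posterior Beta(11, 12)
obs 5: x=0 → posterior Beta(11, 13)
obs 6: x=0 → posterior Beta(11, 14)
obs 7: x=1 → posterior Beta(12, 14)
obs 8: x=1 → posterior Beta(13, 14)
obs 9: x=0 → posterior Beta(13, 15)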